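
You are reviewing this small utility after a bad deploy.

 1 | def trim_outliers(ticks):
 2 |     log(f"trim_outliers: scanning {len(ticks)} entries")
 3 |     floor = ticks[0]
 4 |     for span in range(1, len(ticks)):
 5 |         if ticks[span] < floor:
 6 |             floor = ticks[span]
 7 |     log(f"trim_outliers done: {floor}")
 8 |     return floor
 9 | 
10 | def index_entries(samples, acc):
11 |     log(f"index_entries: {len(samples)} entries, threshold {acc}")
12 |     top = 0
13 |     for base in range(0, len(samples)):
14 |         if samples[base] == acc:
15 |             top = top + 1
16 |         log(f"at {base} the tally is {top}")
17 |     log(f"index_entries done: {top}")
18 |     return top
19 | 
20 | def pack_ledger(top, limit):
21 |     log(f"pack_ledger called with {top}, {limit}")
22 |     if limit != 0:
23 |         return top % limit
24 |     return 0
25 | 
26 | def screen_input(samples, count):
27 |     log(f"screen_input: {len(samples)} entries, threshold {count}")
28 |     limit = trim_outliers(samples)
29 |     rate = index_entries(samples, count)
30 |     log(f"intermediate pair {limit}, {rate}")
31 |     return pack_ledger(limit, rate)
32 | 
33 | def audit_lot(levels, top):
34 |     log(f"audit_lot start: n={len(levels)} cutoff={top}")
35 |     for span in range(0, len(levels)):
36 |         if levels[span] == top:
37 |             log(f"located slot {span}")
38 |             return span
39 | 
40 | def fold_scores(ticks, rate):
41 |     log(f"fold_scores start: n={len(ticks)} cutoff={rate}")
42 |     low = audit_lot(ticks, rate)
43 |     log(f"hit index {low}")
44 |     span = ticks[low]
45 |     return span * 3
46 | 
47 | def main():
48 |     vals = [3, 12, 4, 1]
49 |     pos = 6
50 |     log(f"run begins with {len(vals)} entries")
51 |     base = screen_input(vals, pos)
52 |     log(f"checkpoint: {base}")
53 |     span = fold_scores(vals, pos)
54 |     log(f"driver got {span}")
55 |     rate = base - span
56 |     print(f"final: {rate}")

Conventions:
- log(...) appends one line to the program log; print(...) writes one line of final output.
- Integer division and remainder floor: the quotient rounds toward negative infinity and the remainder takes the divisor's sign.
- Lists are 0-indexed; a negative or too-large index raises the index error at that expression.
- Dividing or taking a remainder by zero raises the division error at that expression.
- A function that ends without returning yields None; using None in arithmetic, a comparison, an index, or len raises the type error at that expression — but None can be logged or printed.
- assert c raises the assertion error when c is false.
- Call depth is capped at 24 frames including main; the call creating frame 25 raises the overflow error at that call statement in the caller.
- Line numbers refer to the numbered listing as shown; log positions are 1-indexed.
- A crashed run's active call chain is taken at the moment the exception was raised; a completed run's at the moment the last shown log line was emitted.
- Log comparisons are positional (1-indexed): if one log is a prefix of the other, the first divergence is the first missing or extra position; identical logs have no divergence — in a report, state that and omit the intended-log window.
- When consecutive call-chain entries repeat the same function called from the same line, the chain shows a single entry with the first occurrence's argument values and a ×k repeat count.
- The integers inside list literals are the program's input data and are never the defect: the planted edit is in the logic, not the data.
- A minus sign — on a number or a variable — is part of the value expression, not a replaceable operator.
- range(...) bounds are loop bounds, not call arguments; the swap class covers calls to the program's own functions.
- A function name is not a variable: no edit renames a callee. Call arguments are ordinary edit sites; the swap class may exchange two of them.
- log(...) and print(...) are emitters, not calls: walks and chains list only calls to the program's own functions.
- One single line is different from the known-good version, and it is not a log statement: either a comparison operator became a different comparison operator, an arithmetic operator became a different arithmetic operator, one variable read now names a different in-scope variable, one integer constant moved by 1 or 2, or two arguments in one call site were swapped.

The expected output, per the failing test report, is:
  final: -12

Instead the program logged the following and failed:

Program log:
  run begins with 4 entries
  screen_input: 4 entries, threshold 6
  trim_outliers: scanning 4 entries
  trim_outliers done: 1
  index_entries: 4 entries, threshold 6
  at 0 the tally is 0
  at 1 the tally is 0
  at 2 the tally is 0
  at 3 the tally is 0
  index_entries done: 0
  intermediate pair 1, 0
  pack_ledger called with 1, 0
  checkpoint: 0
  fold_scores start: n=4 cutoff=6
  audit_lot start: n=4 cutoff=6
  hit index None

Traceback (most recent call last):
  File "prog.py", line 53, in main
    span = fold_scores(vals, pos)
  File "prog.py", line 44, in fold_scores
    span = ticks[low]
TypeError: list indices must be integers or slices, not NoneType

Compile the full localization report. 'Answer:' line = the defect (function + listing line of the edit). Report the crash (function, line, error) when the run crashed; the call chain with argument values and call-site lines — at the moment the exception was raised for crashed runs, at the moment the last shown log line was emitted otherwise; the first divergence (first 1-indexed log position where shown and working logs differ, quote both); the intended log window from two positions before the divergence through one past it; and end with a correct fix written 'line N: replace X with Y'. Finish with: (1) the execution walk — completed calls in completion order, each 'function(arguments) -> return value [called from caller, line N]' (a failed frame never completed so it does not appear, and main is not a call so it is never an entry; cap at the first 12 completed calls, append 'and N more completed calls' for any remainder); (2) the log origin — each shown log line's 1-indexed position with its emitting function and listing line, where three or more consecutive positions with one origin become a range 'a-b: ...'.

Answer: the defect is in main at line 49.
Key fact: Position 2 is the first bad log line: 'screen_input: 4 entries, threshold 6' should read 'screen_input: 4 entries, threshold 4'.
Crash: fold_scores, line 44, TypeError.
Call chain: main -> fold_scores([3, 12, 4, 1], 6) (called at line 53).
First divergence: position 2 — the shown line 'screen_input: 4 entries, threshold 6' should read 'screen_input: 4 entries, threshold 4'.
Intended log window:
  1: run begins with 4 entries
  2: screen_input: 4 entries, threshold 4
  3: trim_outliers: scanning 4 entries
Execution walk:
  trim_outliers([3, 12, 4, 1]) -> 1  [called from screen_input, line 28]
  index_entries([3, 12, 4, 1], 6) -> 0  [called from screen_input, line 29]
  pack_ledger(1, 0) -> 0  [called from screen_input, line 31]
  screen_input([3, 12, 4, 1], 6) -> 0  [called from main, line 51]
  audit_lot([3, 12, 4, 1], 6) -> None  [called from fold_scores, line 42]
Origin of each log line:
  1 — main, line 50
  2 — screen_input, line 27
  3 — trim_outliers, line 2
  4 — trim_outliers, line 7
  5 — index_entries, line 11
  6-9 — index_entries, line 16
  10 — index_entries, line 17
  11 — screen_input, line 30
  12 — pack_ledger, line 21
  13 — main, line 52
  14 — fold_scores, line 41
  15 — audit_lot, line 34
  16 — fold_scores, line 43
A correct fix: line 49: replace `6` with `4`.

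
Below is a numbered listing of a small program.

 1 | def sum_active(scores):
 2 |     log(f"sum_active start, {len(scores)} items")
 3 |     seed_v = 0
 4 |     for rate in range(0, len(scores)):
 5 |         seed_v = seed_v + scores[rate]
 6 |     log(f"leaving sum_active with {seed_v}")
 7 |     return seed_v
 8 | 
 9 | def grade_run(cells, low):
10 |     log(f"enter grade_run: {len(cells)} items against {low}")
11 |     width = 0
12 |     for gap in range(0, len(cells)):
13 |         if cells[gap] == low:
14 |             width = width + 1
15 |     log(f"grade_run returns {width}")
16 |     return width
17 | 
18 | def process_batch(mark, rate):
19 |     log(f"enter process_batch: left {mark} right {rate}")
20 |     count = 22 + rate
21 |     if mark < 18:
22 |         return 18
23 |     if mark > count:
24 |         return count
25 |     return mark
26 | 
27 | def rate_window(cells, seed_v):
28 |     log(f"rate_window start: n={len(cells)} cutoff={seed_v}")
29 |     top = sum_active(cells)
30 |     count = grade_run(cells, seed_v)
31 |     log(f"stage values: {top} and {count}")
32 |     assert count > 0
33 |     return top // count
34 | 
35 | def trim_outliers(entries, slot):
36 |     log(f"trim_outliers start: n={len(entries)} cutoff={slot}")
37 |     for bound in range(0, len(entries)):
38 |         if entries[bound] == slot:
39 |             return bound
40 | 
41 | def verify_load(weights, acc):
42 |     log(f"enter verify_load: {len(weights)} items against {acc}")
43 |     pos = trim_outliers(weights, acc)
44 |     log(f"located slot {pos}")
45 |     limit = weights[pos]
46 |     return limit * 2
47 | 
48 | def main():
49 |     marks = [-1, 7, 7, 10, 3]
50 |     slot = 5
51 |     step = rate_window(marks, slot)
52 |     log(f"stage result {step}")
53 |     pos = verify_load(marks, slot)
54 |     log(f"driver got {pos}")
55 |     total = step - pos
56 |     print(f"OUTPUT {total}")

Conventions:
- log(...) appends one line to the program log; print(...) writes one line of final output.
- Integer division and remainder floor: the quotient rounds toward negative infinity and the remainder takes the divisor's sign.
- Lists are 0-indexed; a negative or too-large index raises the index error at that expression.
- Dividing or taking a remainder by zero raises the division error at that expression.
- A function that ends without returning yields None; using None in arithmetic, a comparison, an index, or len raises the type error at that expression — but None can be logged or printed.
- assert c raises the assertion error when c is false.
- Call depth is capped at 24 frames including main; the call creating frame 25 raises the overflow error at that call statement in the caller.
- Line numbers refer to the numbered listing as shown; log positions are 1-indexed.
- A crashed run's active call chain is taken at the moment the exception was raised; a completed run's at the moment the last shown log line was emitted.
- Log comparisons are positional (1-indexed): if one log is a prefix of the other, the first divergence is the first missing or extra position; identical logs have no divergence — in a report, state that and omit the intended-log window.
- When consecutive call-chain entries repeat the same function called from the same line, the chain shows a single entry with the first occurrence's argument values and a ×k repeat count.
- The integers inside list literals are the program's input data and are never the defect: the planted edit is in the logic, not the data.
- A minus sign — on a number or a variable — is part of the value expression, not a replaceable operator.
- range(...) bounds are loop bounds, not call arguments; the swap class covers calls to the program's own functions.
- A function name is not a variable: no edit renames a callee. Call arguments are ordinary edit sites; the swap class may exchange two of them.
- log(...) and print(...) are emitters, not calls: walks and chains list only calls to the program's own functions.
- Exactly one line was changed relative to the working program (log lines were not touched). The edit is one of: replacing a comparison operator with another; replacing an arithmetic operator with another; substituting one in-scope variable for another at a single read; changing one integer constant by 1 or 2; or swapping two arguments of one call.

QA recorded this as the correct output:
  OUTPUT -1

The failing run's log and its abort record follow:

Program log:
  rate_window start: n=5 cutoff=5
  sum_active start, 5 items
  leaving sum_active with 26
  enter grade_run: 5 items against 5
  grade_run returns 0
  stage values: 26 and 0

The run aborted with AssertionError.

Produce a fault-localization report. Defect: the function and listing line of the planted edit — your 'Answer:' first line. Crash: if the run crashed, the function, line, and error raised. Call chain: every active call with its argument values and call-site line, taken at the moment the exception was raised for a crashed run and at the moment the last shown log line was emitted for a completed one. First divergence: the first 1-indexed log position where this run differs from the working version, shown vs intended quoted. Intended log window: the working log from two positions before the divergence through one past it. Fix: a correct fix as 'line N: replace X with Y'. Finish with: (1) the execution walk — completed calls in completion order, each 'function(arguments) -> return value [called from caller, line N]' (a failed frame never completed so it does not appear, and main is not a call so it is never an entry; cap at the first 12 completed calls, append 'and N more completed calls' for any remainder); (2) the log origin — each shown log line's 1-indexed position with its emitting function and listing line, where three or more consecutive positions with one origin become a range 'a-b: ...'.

Answer: the defect is in main at line 50.
Key observation: The earliest visible damage is log position 1 — 'rate_window start: n=5 cutoff=5' rather than the intended 'rate_window start: n=5 cutoff=7'.
Crash: rate_window, line 32, AssertionError.
Call chain: main -> rate_window([-1, 7, 7, 10, 3], 5) (called at line 51).
First divergence: position 1; shown 'rate_window start: n=5 cutoff=5' vs intended 'rate_window start: n=5 cutoff=7'.
Intended log window:
  1: rate_window start: n=5 cutoff=7
  2: sum_active start, 5 items
Execution walk:
  sum_active([-1, 7, 7, 10, 3]) -> 26  [called from rate_window, line 29]
  grade_run([-1, 7, 7, 10, 3], 5) -> 0  [called from rate_window, line 30]
Log origin:
  1: from rate_window, line 28
  2: from sum_active, line 2
  3: from sum_active, line 6
  4: from grade_run, line 10
  5: from grade_run, line 15
  6: from rate_window, line 31
A correct fix: line 50: replace `5` with `7`.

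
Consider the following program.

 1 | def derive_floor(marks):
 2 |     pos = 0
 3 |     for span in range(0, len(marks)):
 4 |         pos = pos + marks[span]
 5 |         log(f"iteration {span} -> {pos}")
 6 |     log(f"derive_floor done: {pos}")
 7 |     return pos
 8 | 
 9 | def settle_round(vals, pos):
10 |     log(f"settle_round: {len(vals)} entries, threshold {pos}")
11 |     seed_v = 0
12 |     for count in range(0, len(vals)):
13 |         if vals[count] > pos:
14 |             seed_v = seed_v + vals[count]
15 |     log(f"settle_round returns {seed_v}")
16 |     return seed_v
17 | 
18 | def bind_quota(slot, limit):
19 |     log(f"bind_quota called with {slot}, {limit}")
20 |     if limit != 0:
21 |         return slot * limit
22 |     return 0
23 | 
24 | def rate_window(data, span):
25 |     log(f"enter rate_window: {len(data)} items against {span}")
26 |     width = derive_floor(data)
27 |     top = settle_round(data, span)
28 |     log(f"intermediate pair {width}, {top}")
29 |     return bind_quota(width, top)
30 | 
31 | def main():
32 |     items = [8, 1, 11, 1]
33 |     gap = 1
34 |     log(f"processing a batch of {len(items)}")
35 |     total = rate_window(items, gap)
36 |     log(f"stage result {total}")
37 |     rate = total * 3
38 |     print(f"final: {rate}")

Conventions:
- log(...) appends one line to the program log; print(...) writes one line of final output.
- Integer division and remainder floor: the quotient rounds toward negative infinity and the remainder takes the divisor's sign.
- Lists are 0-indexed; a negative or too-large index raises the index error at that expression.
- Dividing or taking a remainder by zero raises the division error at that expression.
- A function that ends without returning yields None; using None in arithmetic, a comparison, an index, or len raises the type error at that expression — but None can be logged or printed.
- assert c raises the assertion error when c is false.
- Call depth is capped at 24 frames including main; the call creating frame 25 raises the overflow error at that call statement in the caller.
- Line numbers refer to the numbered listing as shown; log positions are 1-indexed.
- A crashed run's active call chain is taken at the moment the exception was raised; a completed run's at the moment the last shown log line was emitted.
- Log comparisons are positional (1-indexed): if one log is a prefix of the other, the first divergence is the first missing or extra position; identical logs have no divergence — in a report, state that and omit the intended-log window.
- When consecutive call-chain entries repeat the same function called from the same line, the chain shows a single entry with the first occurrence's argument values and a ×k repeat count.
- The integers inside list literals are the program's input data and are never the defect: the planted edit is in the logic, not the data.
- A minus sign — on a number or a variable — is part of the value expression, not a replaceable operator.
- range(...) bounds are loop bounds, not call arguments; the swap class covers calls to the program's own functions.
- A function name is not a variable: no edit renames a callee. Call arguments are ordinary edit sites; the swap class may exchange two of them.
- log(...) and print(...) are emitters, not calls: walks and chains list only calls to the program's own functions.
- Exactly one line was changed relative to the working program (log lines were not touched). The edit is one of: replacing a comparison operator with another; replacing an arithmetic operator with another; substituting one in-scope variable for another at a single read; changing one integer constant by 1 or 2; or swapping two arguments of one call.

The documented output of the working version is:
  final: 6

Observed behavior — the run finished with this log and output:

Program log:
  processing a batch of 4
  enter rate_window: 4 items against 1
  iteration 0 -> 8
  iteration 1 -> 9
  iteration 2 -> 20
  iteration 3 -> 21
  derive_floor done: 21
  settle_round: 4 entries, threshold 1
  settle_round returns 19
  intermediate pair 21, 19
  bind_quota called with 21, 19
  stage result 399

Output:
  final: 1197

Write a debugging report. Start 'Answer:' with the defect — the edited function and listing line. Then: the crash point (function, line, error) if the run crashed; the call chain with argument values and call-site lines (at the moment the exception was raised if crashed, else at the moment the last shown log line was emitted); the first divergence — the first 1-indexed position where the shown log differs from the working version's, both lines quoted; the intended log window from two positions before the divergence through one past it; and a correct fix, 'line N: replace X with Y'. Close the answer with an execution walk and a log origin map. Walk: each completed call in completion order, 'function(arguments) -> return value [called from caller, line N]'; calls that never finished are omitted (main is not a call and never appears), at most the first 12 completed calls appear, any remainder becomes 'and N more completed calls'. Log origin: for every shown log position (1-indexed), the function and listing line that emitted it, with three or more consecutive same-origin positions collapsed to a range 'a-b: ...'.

Answer: the defect is in bind_quota at line 21.
The tell: Log line 12 is where behavior first shows: 'stage result 399' appears instead of 'stage result 2'.
Call chain: main.
First divergence: position 12; shown 'stage result 399' vs intended 'stage result 2'.
Intended log window:
  10: intermediate pair 21, 19
  11: bind_quota called with 21, 19
  12: stage result 2
Execution walk:
  derive_floor([8, 1, 11, 1]) -> 21  [called from rate_window, line 26]
  settle_round([8, 1, 11, 1], 1) -> 19  [called from rate_window, line 27]
  bind_quota(21, 19) -> 399  [called from rate_window, line 29]
  rate_window([8, 1, 11, 1], 1) -> 399  [called from main, line 35]
Log line origins:
  1: emitted by main (line 34)
  2: emitted by rate_window (line 25)
  3-6: emitted by derive_floor (line 5)
  7: emitted by derive_floor (line 6)
  8: emitted by settle_round (line 10)
  9: emitted by settle_round (line 15)
  10: emitted by rate_window (line 28)
  11: emitted by bind_quota (line 19)
  12: emitted by main (line 36)
A correct fix: line 21: replace `*` with `%`.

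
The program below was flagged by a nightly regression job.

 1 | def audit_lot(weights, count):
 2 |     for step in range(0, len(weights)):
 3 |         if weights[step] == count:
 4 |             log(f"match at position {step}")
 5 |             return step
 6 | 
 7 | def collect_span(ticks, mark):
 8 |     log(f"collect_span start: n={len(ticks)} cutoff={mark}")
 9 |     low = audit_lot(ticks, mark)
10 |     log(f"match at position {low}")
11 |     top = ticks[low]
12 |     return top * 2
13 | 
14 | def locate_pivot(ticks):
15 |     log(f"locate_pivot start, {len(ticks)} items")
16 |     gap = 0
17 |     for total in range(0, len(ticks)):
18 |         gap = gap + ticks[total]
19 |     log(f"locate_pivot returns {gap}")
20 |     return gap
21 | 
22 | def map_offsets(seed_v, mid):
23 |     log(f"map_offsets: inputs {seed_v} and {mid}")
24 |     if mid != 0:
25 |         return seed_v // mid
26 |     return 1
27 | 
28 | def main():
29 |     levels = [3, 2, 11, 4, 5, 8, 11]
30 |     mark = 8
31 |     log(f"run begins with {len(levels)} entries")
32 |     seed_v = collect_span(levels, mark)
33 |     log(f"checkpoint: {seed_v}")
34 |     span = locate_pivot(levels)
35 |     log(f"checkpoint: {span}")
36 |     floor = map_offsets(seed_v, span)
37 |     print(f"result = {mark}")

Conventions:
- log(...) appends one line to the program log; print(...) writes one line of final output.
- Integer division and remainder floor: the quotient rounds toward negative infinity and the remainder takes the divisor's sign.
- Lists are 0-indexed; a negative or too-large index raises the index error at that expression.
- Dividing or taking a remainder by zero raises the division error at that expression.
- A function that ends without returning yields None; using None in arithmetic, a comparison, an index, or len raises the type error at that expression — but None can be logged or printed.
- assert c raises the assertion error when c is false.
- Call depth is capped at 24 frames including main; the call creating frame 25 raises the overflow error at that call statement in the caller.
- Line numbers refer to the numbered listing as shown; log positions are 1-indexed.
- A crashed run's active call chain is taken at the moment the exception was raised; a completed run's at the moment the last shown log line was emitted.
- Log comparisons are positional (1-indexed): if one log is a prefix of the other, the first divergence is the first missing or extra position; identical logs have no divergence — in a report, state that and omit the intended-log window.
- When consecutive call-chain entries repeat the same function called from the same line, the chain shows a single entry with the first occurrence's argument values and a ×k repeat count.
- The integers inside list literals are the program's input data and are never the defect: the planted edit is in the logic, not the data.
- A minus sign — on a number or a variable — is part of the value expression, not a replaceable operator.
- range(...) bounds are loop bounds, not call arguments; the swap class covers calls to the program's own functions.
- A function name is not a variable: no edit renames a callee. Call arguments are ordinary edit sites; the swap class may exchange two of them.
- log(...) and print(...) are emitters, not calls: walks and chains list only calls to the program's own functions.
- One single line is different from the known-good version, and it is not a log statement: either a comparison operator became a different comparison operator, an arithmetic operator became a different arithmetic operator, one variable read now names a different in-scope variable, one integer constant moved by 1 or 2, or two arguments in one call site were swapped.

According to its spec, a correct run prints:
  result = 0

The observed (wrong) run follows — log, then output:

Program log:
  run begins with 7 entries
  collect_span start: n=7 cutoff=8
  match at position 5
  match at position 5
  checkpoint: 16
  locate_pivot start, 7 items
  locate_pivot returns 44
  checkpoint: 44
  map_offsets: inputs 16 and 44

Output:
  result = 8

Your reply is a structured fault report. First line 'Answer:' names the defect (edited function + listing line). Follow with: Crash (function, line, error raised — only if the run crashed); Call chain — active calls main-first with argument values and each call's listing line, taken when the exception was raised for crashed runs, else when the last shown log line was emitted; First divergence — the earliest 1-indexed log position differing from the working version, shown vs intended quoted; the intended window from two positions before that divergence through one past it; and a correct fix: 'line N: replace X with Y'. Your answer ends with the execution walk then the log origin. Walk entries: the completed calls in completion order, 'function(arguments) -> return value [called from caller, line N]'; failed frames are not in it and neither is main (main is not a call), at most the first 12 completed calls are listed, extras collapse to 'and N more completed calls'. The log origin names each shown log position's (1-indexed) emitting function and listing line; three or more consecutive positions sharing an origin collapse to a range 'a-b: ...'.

Answer: the defect is in main at line 37.
The tell: No log line changed; the fault shows up purely in the output.
Call chain: main -> map_offsets(16, 44) (called at line 36).
First divergence: none; the two logs match at every position.
Execution walk:
  audit_lot([3, 2, 11, 4, 5, 8, 11], 8) -> 5  [called from collect_span, line 9]
  collect_span([3, 2, 11, 4, 5, 8, 11], 8) -> 16  [called from main, line 32]
  locate_pivot([3, 2, 11, 4, 5, 8, 11]) -> 44  [called from main, line 34]
  map_offsets(16, 44) -> 0  [called from main, line 36]
Log line origins:
  1: emitted by main (line 31)
  2: emitted by collect_span (line 8)
  3: emitted by audit_lot (line 4)
  4: emitted by collect_span (line 10)
  5: emitted by main (line 33)
  6: emitted by locate_pivot (line 15)
  7: emitted by locate_pivot (line 19)
  8: emitted by main (line 35)
  9: emitted by map_offsets (line 23)
A correct fix: line 37: replace `mark` with `floor`.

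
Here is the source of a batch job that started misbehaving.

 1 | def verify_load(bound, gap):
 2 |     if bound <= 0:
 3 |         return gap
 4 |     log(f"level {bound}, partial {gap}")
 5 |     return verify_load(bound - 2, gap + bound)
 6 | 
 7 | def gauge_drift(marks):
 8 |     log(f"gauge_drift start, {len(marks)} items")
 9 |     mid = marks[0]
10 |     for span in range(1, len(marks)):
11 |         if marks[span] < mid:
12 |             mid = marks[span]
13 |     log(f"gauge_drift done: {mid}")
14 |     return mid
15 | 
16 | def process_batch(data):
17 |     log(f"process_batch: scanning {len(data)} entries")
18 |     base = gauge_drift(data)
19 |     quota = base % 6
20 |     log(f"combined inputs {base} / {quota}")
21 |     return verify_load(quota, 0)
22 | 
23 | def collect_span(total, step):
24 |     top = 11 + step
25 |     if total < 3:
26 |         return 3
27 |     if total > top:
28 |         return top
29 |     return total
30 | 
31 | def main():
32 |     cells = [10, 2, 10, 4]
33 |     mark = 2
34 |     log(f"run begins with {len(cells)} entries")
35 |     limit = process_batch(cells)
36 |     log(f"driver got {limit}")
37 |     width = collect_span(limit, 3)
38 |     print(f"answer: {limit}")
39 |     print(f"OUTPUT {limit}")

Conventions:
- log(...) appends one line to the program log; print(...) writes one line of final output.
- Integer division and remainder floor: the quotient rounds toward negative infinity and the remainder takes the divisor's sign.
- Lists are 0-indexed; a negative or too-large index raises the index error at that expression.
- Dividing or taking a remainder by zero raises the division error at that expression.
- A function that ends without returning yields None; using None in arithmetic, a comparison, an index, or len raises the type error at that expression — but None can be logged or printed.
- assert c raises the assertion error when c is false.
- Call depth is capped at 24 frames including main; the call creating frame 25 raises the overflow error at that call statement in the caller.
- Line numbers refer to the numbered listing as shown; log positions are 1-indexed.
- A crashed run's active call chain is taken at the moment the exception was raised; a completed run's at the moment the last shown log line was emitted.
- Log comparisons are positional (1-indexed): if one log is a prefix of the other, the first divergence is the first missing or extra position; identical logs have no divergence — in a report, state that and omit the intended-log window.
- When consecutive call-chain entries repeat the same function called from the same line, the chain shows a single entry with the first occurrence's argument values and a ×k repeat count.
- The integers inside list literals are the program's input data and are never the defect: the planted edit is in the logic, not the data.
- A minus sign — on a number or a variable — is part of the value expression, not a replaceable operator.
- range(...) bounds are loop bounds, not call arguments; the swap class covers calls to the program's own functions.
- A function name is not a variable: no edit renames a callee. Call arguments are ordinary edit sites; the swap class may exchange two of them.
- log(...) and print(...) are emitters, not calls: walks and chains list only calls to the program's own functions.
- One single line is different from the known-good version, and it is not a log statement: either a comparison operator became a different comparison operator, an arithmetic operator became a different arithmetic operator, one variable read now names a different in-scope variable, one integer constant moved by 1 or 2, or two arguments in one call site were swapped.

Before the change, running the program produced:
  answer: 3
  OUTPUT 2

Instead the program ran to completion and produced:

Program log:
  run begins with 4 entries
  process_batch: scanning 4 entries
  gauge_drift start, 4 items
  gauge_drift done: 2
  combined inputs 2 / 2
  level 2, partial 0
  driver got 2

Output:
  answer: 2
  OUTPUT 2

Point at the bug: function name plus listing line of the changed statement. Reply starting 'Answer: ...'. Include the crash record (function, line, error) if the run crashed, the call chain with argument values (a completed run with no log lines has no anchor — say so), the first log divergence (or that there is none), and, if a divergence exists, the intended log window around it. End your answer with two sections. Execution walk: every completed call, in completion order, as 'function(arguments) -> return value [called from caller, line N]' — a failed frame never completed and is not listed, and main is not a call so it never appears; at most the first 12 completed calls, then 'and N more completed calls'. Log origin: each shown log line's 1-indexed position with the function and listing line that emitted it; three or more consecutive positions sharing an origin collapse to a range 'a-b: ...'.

Answer: the defect is in main at line 38.
Core observation: Nothing in the log betrays the bug — only the output does.
Call chain: main.
First divergence: there is none — every log position agrees.
Execution walk:
  gauge_drift([10, 2, 10, 4]) -> 2  [called from process_batch, line 18]
  verify_load(0, 2) -> 2  [called from verify_load, line 5]
  verify_load(2, 0) -> 2  [called from process_batch, line 21]
  process_batch([10, 2, 10, 4]) -> 2  [called from main, line 35]
  collect_span(2, 3) -> 3  [called from main, line 37]
Log line origins:
  1: from main, line 34
  2: from process_batch, line 17
  3: from gauge_drift, line 8
  4: from gauge_drift, line 13
  5: from process_batch, line 20
  6: from verify_load, line 4
  7: from main, line 36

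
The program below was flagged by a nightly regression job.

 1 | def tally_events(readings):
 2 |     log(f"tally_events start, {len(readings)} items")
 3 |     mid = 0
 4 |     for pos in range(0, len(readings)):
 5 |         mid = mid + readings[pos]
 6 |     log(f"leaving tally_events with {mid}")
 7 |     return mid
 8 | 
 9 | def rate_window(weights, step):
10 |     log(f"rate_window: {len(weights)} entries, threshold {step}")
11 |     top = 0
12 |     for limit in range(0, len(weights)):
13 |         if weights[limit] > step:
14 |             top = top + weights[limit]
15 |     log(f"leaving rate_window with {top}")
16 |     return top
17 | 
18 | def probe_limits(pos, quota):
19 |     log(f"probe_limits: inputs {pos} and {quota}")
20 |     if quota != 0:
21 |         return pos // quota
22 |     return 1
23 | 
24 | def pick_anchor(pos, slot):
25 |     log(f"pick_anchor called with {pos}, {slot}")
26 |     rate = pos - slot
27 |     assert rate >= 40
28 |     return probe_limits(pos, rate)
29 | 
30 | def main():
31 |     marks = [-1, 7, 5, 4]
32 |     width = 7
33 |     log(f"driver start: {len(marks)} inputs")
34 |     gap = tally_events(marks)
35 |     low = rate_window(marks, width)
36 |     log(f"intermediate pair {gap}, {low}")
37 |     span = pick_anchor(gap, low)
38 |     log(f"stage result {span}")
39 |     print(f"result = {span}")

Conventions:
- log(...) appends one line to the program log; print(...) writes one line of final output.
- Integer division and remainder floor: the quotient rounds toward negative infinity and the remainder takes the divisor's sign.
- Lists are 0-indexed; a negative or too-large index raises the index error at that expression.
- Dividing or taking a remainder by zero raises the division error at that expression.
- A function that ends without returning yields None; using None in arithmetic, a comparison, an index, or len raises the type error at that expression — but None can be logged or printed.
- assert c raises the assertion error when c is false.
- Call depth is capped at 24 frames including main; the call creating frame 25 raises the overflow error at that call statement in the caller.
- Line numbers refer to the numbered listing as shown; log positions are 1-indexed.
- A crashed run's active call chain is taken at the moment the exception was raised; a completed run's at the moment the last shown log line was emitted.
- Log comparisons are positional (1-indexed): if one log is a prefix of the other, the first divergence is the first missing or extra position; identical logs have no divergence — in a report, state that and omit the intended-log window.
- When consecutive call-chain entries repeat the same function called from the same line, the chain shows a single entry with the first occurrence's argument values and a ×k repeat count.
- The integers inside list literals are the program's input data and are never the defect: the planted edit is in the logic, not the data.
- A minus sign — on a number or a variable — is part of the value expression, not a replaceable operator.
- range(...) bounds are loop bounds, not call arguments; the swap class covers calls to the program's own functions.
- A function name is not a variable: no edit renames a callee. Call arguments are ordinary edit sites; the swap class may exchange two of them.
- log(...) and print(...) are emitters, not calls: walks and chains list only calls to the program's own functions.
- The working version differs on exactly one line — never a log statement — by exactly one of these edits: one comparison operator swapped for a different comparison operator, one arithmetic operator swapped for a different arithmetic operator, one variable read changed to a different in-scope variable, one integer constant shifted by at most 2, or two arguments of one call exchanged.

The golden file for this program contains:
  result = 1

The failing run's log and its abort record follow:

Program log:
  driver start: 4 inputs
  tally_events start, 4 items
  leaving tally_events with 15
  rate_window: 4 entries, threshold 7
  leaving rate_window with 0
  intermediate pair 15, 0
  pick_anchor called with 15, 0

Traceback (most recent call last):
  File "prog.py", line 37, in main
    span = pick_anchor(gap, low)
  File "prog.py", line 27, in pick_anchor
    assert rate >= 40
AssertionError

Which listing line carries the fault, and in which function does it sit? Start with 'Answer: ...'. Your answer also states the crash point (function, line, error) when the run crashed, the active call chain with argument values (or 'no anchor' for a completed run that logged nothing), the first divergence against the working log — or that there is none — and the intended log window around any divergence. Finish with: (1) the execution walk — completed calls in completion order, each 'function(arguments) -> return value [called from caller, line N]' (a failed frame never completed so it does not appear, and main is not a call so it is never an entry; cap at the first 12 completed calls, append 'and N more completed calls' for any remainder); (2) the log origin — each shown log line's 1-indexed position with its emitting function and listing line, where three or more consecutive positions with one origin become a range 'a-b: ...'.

Answer: the defect is in pick_anchor at line 27.
Key observation: Only 7 log lines were emitted before the run died; the intended continuation was 'probe_limits: inputs 15 and 15'.
Crash: pick_anchor, line 27, AssertionError.
Call chain: main -> pick_anchor(15, 0) (called at line 37).
First divergence: position 8; the shown log stops at 7 lines while the working version next logs 'probe_limits: inputs 15 and 15'.
Intended log window:
  6: intermediate pair 15, 0
  7: pick_anchor called with 15, 0
  8: probe_limits: inputs 15 and 15
  9: stage result 1
Execution walk:
  tally_events([-1, 7, 5, 4]) -> 15  [called from main, line 34]
  rate_window([-1, 7, 5, 4], 7) -> 0  [called from main, line 35]
Origin of each log line:
  1: logged in main at line 33
  2: logged in tally_events at line 2
  3: logged in tally_events at line 6
  4: logged in rate_window at line 10
  5: logged in rate_window at line 15
  6: logged in main at line 36
  7: logged in pick_anchor at line 25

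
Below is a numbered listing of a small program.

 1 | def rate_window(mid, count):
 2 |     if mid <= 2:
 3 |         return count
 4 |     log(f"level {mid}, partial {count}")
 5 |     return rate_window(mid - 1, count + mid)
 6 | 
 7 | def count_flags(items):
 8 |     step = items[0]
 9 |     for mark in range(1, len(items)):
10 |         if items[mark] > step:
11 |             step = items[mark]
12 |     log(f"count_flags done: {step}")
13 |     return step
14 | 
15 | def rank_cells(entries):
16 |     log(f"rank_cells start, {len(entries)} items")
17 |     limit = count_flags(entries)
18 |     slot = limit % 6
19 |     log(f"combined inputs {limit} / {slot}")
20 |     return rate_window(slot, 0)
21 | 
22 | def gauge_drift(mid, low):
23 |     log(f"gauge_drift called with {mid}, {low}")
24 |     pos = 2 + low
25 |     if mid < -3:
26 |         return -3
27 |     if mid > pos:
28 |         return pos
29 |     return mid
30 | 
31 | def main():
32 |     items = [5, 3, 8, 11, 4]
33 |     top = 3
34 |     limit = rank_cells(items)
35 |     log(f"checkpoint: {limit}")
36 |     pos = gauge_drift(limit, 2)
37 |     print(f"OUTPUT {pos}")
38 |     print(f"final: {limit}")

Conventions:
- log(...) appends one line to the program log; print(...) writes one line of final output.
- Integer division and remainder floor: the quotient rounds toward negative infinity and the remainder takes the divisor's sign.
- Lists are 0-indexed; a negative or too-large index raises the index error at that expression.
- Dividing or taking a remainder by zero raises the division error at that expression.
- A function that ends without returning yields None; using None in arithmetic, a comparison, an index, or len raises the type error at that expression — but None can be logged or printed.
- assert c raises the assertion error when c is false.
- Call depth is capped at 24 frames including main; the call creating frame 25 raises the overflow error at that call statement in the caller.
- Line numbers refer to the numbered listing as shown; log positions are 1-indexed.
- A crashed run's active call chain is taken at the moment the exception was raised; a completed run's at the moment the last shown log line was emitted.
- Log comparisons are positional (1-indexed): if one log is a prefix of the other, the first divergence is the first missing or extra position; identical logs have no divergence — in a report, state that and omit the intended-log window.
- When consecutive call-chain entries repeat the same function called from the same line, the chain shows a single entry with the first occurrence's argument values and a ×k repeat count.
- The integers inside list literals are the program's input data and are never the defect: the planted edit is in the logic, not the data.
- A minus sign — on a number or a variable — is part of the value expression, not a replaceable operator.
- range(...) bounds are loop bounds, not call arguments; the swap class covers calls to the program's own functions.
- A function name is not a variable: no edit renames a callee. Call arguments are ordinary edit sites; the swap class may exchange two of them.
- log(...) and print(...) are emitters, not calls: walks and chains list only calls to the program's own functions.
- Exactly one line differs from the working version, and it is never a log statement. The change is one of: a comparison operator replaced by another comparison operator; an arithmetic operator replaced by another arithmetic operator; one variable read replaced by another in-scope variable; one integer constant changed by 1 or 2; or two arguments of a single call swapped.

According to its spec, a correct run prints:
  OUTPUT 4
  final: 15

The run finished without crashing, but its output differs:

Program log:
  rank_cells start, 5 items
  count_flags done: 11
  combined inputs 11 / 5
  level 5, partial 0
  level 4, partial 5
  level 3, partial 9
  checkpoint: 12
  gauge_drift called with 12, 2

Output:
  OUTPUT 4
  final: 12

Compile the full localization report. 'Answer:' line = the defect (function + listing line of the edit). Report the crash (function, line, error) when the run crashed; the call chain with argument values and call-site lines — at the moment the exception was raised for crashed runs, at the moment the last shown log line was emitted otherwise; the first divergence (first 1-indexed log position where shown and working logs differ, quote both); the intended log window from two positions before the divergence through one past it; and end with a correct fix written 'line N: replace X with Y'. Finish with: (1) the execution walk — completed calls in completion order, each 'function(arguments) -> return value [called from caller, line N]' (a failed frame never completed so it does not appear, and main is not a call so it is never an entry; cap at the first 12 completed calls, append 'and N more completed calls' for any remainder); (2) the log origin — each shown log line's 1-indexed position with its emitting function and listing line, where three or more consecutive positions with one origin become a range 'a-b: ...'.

Answer: the defect is in rate_window at line 2.
Core observation: Position 7 is the first bad log line: 'checkpoint: 12' should read 'level 2, partial 12'.
Call chain: main -> gauge_drift(12, 2) (called at line 36).
First divergence: position 7 — the shown line 'checkpoint: 12' should read 'level 2, partial 12'.
Intended log window:
  5: level 4, partial 5
  6: level 3, partial 9
  7: level 2, partial 12
  8: level 1, partial 14
Execution walk:
  count_flags([5, 3, 8, 11, 4]) -> 11  [called from rank_cells, line 17]
  rate_window(2, 12) -> 12  [called from rate_window, line 5]
  rate_window(3, 9) -> 12  [called from rate_window, line 5]
  rate_window(4, 5) -> 12  [called from rate_window, line 5]
  rate_window(5, 0) -> 12  [called from rank_cells, line 20]
  rank_cells([5, 3, 8, 11, 4]) -> 12  [called from main, line 34]
  gauge_drift(12, 2) -> 4  [called from main, line 36]
Log origins:
  1: from rank_cells, line 16
  2: from count_flags, line 12
  3: from rank_cells, line 19
  4-6: from rate_window, line 4
  7: from main, line 35
  8: from gauge_drift, line 23
A correct fix: line 2: replace `2` with `0`.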